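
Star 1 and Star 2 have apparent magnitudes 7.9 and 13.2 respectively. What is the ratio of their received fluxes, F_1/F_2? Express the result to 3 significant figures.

F_1/F_2 ≈ 132

Δm = 7.9 − (13.2) = -5.3
Flux ratio = 10^(−0.4 Δm) = 10^(−0.4 × -5.3) = 10^2.120 = 131.8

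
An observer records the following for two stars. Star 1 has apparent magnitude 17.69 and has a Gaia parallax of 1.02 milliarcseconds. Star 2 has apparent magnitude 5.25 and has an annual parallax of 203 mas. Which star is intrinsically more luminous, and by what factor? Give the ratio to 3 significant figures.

Star 2 is more luminous, by a factor of 2.39.

Star 1: p = 1.02 mas = 1.02×10^-3″ → d = 1/p = 980.4 pc
Star 1: M = m − 5 log₁₀ d + 5 = 17.69 − 5·2.9914 + 5 = 7.733
Star 2: p = 203 mas = 0.203″ → d = 1/p = 4.926 pc
Star 2: M = m − 5 log₁₀ d + 5 = 5.25 − 5·0.6925 + 5 = 6.787
ΔM = M_1 − M_2 = 7.733 − (6.787) = 0.946; smaller M is more luminous → Star 2.
L ratio = 10^(0.4 |ΔM|) = 10^0.378 = 2.389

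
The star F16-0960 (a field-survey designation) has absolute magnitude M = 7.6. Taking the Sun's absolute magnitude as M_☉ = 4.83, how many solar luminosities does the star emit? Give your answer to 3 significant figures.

M − M_☉ = 7.6 − 4.83 = 2.770
L/L_☉ = 10^(−0.4 (M − M_☉)) = 10^-1.108 = 0.07798

L/L_☉ ≈ 0.0780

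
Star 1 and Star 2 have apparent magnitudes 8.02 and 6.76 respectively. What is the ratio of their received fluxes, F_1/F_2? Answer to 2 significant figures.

F_1/F_2 ≈ 0.31

Δm = 8.02 − (6.76) = 1.26
Flux ratio = 10^(−0.4 Δm) = 10^(−0.4 × 1.26) = 10^-0.504 = 0.3133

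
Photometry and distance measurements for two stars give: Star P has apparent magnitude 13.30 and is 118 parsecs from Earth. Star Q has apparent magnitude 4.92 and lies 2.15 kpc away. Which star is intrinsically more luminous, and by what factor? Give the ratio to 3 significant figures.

Star P: M = m − 5 log₁₀ d + 5 = 13.30 − 5·2.0719 + 5 = 7.941
Star Q: d = 2.15 kpc = 2150 pc
Star Q: M = m − 5 log₁₀ d + 5 = 4.92 − 5·3.3324 + 5 = -6.742
ΔM = M_P − M_Q = 7.941 − (-6.742) = 14.683; smaller M is more luminous → Star Q.
L ratio = 10^(0.4 |ΔM|) = 10^5.873 = 746600

Star Q is more luminous, by a factor of 747000.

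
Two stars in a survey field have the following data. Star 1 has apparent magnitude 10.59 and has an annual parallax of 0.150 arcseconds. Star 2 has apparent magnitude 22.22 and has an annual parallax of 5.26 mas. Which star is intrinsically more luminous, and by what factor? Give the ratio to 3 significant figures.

Star 1 is more luminous, by a factor of 55.2.

Star 1: d = 1/p = 1/0.150″ = 6.667 pc
Star 1: M = m − 5 log₁₀ d + 5 = 10.59 − 5·0.8239 + 5 = 11.470
Star 2: p = 5.26 mas = 5.26×10^-3″ → d = 1/p = 190.1 pc
Star 2: M = m − 5 log₁₀ d + 5 = 22.22 − 5·2.2790 + 5 = 15.825
ΔM = M_1 − M_2 = 11.470 − (15.825) = -4.354; smaller M is more luminous → Star 1.
L ratio = 10^(0.4 |ΔM|) = 10^1.742 = 55.18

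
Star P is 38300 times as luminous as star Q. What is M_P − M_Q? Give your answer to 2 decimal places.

M_P − M_Q ≈ -11.46

Pogson: ΔM = −2.5 log₁₀(ratio) = −2.5 log₁₀(38300) = −2.5 × 4.5832 = -11.458
Star P is brighter, so it has the smaller magnitude: the difference is negative.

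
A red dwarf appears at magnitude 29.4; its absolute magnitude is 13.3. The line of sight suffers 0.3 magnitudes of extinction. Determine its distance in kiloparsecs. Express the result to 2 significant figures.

m − M = 5 log₁₀(d/10 pc) + A  ⇒  29.4 − (13.3) − 0.3 = 5 log₁₀(d/10)
15.800 = 5 log₁₀(d/10)
log₁₀ d = (m − M − A)/5 + 1 = 4.1600
d = 10^4.1600 = 14450 pc
= 14.45 kpc

d ≈ 14 kpc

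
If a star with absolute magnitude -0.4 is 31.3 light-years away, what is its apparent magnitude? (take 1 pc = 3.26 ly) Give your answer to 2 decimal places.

m ≈ -0.49

d = 31.3 ly / 3.26 = 9.601 pc
m = M + 5 log₁₀ d − 5 = -0.4 + 5·0.9823 − 5 = -0.488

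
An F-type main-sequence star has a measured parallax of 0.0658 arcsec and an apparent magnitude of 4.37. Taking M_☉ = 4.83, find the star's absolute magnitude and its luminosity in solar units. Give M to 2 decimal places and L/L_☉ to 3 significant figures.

M ≈ 3.46; L/L_☉ ≈ 3.53

d = 1/p = 1/0.0658″ = 15.20 pc
M = m − 5 log₁₀ d + 5 = 4.37 − 5·1.1818 + 5 = 3.461
M − M_☉ = 3.461 − 4.83 = -1.369
L/L_☉ = 10^(−0.4 × -1.369) = 3.528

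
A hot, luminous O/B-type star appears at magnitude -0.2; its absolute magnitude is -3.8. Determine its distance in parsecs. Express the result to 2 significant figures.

d ≈ 52 pc

Distance modulus: m − M = -0.2 − (-3.8) = 3.600
m − M = 5 log₁₀ d − 5
log₁₀ d = (m − M)/5 + 1 = 1.7200
d = 10^1.7200 = 52.48 pc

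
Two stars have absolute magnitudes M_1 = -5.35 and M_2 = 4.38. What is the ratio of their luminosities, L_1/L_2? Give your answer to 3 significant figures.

L_1/L_2 ≈ 7800

ΔM = M_1 − M_2 = -9.73
L_1/L_2 = 10^(−0.4 ΔM) = 10^3.892 = 7798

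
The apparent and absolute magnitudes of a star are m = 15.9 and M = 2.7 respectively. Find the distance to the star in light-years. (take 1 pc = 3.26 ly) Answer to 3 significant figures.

d ≈ 14200 ly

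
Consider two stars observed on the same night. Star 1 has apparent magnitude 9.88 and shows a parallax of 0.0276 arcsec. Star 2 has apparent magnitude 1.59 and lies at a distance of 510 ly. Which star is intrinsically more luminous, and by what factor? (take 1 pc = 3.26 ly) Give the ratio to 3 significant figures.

Star 2 is more luminous, by a factor of 38600.

Star 1: d = 1/p = 1/0.0276″ = 36.23 pc
Star 1: M = m − 5 log₁₀ d + 5 = 9.88 − 5·1.5591 + 5 = 7.085
Star 2: d = 510 ly / 3.26 = 156.4 pc
Star 2: M = m − 5 log₁₀ d + 5 = 1.59 − 5·2.1944 + 5 = -4.382
ΔM = M_1 − M_2 = 7.085 − (-4.382) = 11.466; smaller M is more luminous → Star 2.
L ratio = 10^(0.4 |ΔM|) = 10^4.587 = 38590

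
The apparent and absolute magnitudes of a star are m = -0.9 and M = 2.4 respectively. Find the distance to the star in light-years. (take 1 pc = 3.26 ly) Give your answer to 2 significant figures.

Distance modulus: m − M = -0.9 − (2.4) = -3.300
m − M = 5 log₁₀ d − 5
log₁₀ d = (m − M)/5 + 1 = 0.3400
d = 10^0.3400 = 2.188 pc
= 7.132 ly

d ≈ 7.1 ly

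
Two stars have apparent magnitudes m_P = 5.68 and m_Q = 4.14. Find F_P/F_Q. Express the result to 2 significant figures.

F_P/F_Q ≈ 0.24

Magnitude difference = 1.54
Flux ratio = 10^(−0.4 Δm) = 10^(−0.4 × 1.54) = 10^-0.616 = 0.2421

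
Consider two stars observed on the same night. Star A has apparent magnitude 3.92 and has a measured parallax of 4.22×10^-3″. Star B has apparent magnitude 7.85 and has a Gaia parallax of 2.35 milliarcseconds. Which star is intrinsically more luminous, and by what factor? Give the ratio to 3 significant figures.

Star A: d = 1/p = 1/4.22×10^-3″ = 237.0 pc
Star A: M = m − 5 log₁₀ d + 5 = 3.92 − 5·2.3747 + 5 = -2.953
Star B: p = 2.35 mas = 2.35×10^-3″ → d = 1/p = 425.5 pc
Star B: M = m − 5 log₁₀ d + 5 = 7.85 − 5·2.6289 + 5 = -0.295
ΔM = M_A − M_B = -2.953 − (-0.295) = -2.659; smaller M is more luminous → Star A.
L ratio = 10^(0.4 |ΔM|) = 10^1.064 = 11.57

Star A is more luminous, by a factor of 11.6.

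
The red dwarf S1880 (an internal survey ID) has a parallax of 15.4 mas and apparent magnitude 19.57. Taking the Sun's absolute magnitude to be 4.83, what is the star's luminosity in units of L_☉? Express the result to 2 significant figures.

L/L_☉ ≈ 5.4×10^-5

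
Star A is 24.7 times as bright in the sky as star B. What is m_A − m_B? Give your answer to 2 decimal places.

m_A − m_B ≈ -3.48

Pogson: Δm = −2.5 log₁₀(ratio) = −2.5 log₁₀(24.7) = −2.5 × 1.3927 = -3.482
Star A is brighter, so it has the smaller magnitude: the difference is negative.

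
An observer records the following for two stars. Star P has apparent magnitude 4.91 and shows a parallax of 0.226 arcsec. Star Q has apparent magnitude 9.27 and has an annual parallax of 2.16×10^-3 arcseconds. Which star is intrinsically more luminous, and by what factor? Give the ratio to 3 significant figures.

Star P: d = 1/p = 1/0.226″ = 4.425 pc
Star P: M = m − 5 log₁₀ d + 5 = 4.91 − 5·0.6459 + 5 = 6.681
Star Q: d = 1/p = 1/2.16×10^-3″ = 463.0 pc
Star Q: M = m − 5 log₁₀ d + 5 = 9.27 − 5·2.6655 + 5 = 0.942
ΔM = M_P − M_Q = 6.681 − (0.942) = 5.738; smaller M is more luminous → Star Q.
L ratio = 10^(0.4 |ΔM|) = 10^2.295 = 197.4

Star Q is more luminous, by a factor of 197.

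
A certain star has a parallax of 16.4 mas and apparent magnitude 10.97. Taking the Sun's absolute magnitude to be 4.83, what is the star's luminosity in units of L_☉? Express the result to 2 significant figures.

L/L_☉ ≈ 0.13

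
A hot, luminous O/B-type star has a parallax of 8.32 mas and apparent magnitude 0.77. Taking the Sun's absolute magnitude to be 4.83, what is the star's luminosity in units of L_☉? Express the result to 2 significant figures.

d = 1/p = 1000/8.32 mas = 120.2 pc
M = m − 5 log₁₀ d + 5 = 0.77 − 5·2.0799 + 5 = -4.629
M − M_☉ = -4.629 − 4.83 = -9.459
L/L_☉ = 10^(−0.4 × -9.459) = 6078

L/L_☉ ≈ 6100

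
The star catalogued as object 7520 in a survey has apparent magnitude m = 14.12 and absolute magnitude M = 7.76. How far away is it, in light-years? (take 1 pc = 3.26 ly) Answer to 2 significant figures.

μ = m − M = 6.360
m − M = 5 log₁₀ d − 5
log₁₀ d = (m − M)/5 + 1 = 2.2720
d = 10^2.2720 = 187.1 pc
= 609.8 ly

d ≈ 610 ly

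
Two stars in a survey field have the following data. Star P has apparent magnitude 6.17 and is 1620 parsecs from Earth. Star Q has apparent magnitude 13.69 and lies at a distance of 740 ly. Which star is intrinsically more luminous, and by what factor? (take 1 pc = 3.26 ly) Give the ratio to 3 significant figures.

Star P is more luminous, by a factor of 51900.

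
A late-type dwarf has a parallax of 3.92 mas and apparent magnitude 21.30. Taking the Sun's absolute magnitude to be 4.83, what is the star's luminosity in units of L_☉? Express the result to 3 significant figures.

L/L_☉ ≈ 1.68×10^-4

d = 1/p = 1000/3.92 mas = 255.1 pc
M = m − 5 log₁₀ d + 5 = 21.30 − 5·2.4067 + 5 = 14.266
M − M_☉ = 14.266 − 4.83 = 9.436
L/L_☉ = 10^(−0.4 × 9.436) = 1.680×10^-4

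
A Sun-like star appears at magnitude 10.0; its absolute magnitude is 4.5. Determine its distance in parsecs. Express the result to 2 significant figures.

d ≈ 130 pc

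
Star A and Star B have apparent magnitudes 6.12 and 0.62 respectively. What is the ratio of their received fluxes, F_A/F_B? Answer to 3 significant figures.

Δm = 6.12 − (0.62) = 5.50
Flux ratio = 10^(−0.4 Δm) = 10^(−0.4 × 5.50) = 10^-2.200 = 6.310×10^-3

F_A/F_B ≈ 6.31×10^-3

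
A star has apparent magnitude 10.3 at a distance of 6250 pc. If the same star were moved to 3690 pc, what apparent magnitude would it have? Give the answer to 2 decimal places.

m ≈ 9.16

Flux ∝ 1/d², so Δm = 5 log₁₀(d₂/d₁) = 5 log₁₀(3690/6250) = -1.144
m₂ = m₁ + Δm = 10.3 + (-1.144) = 9.156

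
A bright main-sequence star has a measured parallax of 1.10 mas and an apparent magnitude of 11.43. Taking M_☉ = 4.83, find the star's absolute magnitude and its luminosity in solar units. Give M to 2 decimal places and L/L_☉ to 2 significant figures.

d = 1/p = 1000/1.10 mas = 909.1 pc
M = m − 5 log₁₀ d + 5 = 11.43 − 5·2.9586 + 5 = 1.637
M − M_☉ = 1.637 − 4.83 = -3.193
L/L_☉ = 10^(−0.4 × -3.193) = 18.93

M ≈ 1.64; L/L_☉ ≈ 19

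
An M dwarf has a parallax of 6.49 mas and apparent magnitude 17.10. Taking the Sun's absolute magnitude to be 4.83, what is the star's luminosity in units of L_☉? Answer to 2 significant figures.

L/L_☉ ≈ 2.9×10^-3

d = 1/p = 1000/6.49 mas = 154.1 pc
M = m − 5 log₁₀ d + 5 = 17.10 − 5·2.1878 + 5 = 11.161
M − M_☉ = 11.161 − 4.83 = 6.331
L/L_☉ = 10^(−0.4 × 6.331) = 2.934×10^-3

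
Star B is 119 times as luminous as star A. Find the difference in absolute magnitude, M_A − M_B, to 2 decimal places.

M_A − M_B ≈ 5.19

Pogson: ΔM = −2.5 log₁₀(ratio) = −2.5 log₁₀(119) = −2.5 × 2.0755 = -5.189
Star B is brighter so has the smaller magnitude: M_A − M_B is positive.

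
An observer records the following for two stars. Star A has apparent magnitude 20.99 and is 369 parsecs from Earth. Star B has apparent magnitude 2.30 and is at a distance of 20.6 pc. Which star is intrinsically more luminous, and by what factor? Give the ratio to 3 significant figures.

Star A: M = m − 5 log₁₀ d + 5 = 20.99 − 5·2.5670 + 5 = 13.155
Star B: M = m − 5 log₁₀ d + 5 = 2.30 − 5·1.3139 + 5 = 0.731
ΔM = M_A − M_B = 13.155 − (0.731) = 12.424; smaller M is more luminous → Star B.
L ratio = 10^(0.4 |ΔM|) = 10^4.970 = 93260

Star B is more luminous, by a factor of 93300.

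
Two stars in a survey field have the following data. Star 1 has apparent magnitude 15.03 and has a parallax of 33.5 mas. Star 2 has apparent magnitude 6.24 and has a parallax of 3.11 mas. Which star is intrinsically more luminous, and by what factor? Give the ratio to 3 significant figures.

Star 2 is more luminous, by a factor of 381000.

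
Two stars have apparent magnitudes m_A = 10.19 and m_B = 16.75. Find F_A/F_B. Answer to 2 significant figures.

Magnitude difference = -6.56
Flux ratio = 10^(−0.4 Δm) = 10^(−0.4 × -6.56) = 10^2.624 = 420.7

F_A/F_B ≈ 420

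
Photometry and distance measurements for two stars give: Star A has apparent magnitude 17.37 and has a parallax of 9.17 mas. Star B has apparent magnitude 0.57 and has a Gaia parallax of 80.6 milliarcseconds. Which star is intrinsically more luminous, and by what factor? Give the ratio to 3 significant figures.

Star A: p = 9.17 mas = 9.17×10^-3″ → d = 1/p = 109.1 pc
Star A: M = m − 5 log₁₀ d + 5 = 17.37 − 5·2.0376 + 5 = 12.182
Star B: p = 80.6 mas = 0.0806″ → d = 1/p = 12.41 pc
Star B: M = m − 5 log₁₀ d + 5 = 0.57 − 5·1.0937 + 5 = 0.102
ΔM = M_A − M_B = 12.182 − (0.102) = 12.080; smaller M is more luminous → Star B.
L ratio = 10^(0.4 |ΔM|) = 10^4.832 = 67930

Star B is more luminous, by a factor of 67900.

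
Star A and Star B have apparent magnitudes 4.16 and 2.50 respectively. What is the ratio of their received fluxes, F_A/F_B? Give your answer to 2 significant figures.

F_A/F_B ≈ 0.22

Magnitude difference = 1.66
Flux ratio = 10^(−0.4 Δm) = 10^(−0.4 × 1.66) = 10^-0.664 = 0.2168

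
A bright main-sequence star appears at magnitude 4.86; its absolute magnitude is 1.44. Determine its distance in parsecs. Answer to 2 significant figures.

Distance modulus: m − M = 4.86 − (1.44) = 3.420
m − M = 5 log₁₀ d − 5
log₁₀ d = (m − M)/5 + 1 = 1.6840
d = 10^1.6840 = 48.31 pc

d ≈ 48 pc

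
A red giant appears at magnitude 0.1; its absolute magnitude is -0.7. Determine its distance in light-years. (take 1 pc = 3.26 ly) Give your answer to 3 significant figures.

μ = m − M = 0.800
m − M = 5 log₁₀ d − 5
log₁₀ d = (m − M)/5 + 1 = 1.1600
d = 10^1.1600 = 14.45 pc
= 47.12 ly

d ≈ 47.1 ly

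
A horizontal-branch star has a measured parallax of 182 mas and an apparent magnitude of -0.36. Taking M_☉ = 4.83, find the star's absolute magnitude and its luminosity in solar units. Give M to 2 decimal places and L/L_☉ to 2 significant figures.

d = 1/p = 1000/182 mas = 5.495 pc
M = m − 5 log₁₀ d + 5 = -0.36 − 5·0.7399 + 5 = 0.940
M − M_☉ = 0.940 − 4.83 = -3.890
L/L_☉ = 10^(−0.4 × -3.890) = 35.96

M ≈ 0.94; L/L_☉ ≈ 36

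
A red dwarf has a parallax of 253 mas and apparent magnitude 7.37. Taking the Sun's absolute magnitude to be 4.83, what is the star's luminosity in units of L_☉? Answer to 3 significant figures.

L/L_☉ ≈ 0.0151

d = 1/p = 1000/253 mas = 3.953 pc
M = m − 5 log₁₀ d + 5 = 7.37 − 5·0.5969 + 5 = 9.386
M − M_☉ = 9.386 − 4.83 = 4.556
L/L_☉ = 10^(−0.4 × 4.556) = 0.01506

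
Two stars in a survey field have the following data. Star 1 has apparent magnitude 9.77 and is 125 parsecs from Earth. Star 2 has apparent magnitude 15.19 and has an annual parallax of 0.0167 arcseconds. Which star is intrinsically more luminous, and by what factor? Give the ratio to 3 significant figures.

Star 1: M = m − 5 log₁₀ d + 5 = 9.77 − 5·2.0969 + 5 = 4.285
Star 2: d = 1/p = 1/0.0167″ = 59.88 pc
Star 2: M = m − 5 log₁₀ d + 5 = 15.19 − 5·1.7773 + 5 = 11.304
ΔM = M_1 − M_2 = 4.285 − (11.304) = -7.018; smaller M is more luminous → Star 1.
L ratio = 10^(0.4 |ΔM|) = 10^2.807 = 641.6

Star 1 is more luminous, by a factor of 642.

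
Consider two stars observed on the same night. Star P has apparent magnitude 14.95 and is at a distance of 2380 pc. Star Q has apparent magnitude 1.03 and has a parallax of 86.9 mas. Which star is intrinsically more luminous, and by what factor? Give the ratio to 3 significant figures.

Star Q is more luminous, by a factor of 8.65.

Star P: M = m − 5 log₁₀ d + 5 = 14.95 − 5·3.3766 + 5 = 3.067
Star Q: p = 86.9 mas = 0.0869″ → d = 1/p = 11.51 pc
Star Q: M = m − 5 log₁₀ d + 5 = 1.03 − 5·1.0610 + 5 = 0.725
ΔM = M_P − M_Q = 3.067 − (0.725) = 2.342; smaller M is more luminous → Star Q.
L ratio = 10^(0.4 |ΔM|) = 10^0.937 = 8.646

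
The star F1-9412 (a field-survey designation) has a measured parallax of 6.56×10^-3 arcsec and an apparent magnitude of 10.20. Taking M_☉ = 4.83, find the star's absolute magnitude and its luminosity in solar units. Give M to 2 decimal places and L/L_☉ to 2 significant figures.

M ≈ 4.28; L/L_☉ ≈ 1.7

d = 1/p = 1/6.56×10^-3″ = 152.4 pc
M = m − 5 log₁₀ d + 5 = 10.20 − 5·2.1831 + 5 = 4.285
M − M_☉ = 4.285 − 4.83 = -0.545
L/L_☉ = 10^(−0.4 × -0.545) = 1.653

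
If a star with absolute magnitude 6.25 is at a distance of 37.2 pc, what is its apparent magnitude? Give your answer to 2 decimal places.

m ≈ 9.10

m = M + 5 log₁₀ d − 5 = 6.25 + 5·1.5705 − 5 = 9.103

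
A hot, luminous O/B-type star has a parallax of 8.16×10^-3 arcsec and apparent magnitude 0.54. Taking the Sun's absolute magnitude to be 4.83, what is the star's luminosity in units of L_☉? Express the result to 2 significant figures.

L/L_☉ ≈ 7800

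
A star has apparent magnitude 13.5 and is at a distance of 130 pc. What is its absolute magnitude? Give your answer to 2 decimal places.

M ≈ 7.93

5 log₁₀(d/10 pc) = 5 log₁₀(130.0) − 5 = 5.570
M = m − 5 log₁₀(d/10) = 13.5 − 5.570 = 7.930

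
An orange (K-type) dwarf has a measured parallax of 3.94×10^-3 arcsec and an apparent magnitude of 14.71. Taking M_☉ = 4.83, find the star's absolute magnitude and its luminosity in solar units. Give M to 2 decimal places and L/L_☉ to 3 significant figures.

d = 1/p = 1/3.94×10^-3″ = 253.8 pc
M = m − 5 log₁₀ d + 5 = 14.71 − 5·2.4045 + 5 = 7.687
M − M_☉ = 7.687 − 4.83 = 2.857
L/L_☉ = 10^(−0.4 × 2.857) = 0.07195

M ≈ 7.69; L/L_☉ ≈ 0.0719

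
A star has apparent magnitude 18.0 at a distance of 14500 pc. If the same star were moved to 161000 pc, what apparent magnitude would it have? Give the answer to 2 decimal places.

m ≈ 23.23

Flux ∝ 1/d², so Δm = 5 log₁₀(d₂/d₁) = 5 log₁₀(161000/14500) = 5.227
m₂ = m₁ + Δm = 18.0 + (5.227) = 23.227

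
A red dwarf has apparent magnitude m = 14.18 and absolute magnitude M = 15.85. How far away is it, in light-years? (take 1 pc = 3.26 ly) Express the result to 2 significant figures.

d ≈ 15 ly

μ = m − M = -1.670
m − M = 5 log₁₀ d − 5
log₁₀ d = (m − M)/5 + 1 = 0.6660
d = 10^0.6660 = 4.634 pc
= 15.11 ly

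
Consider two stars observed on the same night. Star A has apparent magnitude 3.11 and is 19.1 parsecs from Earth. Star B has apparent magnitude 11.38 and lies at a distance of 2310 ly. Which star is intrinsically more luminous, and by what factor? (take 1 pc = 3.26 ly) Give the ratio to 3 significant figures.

Star A is more luminous, by a factor of 1.48.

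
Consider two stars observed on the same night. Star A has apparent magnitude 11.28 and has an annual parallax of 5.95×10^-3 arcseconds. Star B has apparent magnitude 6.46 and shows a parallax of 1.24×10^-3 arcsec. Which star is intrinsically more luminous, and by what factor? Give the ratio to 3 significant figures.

Star A: d = 1/p = 1/5.95×10^-3″ = 168.1 pc
Star A: M = m − 5 log₁₀ d + 5 = 11.28 − 5·2.2255 + 5 = 5.153
Star B: d = 1/p = 1/1.24×10^-3″ = 806.5 pc
Star B: M = m − 5 log₁₀ d + 5 = 6.46 − 5·2.9066 + 5 = -3.073
ΔM = M_A − M_B = 5.153 − (-3.073) = 8.225; smaller M is more luminous → Star B.
L ratio = 10^(0.4 |ΔM|) = 10^3.290 = 1951

Star B is more luminous, by a factor of 1950.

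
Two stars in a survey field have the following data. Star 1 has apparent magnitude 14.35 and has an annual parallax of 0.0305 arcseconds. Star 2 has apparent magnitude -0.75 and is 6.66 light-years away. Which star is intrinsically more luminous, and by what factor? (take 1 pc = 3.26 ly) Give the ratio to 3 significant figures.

Star 1: d = 1/p = 1/0.0305″ = 32.79 pc
Star 1: M = m − 5 log₁₀ d + 5 = 14.35 − 5·1.5157 + 5 = 11.771
Star 2: d = 6.66 ly / 3.26 = 2.043 pc
Star 2: M = m − 5 log₁₀ d + 5 = -0.75 − 5·0.3103 + 5 = 2.699
ΔM = M_1 − M_2 = 11.771 − (2.699) = 9.073; smaller M is more luminous → Star 2.
L ratio = 10^(0.4 |ΔM|) = 10^3.629 = 4257

Star 2 is more luminous, by a factor of 4260.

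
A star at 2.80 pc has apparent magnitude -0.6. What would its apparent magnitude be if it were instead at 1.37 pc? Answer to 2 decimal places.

m ≈ -2.15

Flux ∝ 1/d², so Δm = 5 log₁₀(d₂/d₁) = 5 log₁₀(1.37/2.80) = -1.552
m₂ = m₁ + Δm = -0.6 + (-1.552) = -2.152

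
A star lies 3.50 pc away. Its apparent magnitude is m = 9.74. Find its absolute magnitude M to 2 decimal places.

5 log₁₀(d/10 pc) = 5 log₁₀(3.500) − 5 = -2.280
M = m − 5 log₁₀(d/10) = 9.74 + 2.280 = 12.020

M ≈ 12.02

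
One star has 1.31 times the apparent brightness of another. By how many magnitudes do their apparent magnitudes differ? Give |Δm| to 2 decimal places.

Pogson: Δm = −2.5 log₁₀(ratio) = −2.5 log₁₀(1.31) = −2.5 × 0.1173 = -0.293

|Δm| ≈ 0.29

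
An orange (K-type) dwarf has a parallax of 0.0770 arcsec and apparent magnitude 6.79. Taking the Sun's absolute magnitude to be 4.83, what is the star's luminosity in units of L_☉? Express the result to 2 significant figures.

d = 1/p = 1/0.0770″ = 12.99 pc
M = m − 5 log₁₀ d + 5 = 6.79 − 5·1.1135 + 5 = 6.222
M − M_☉ = 6.222 − 4.83 = 1.392
L/L_☉ = 10^(−0.4 × 1.392) = 0.2773

L/L_☉ ≈ 0.28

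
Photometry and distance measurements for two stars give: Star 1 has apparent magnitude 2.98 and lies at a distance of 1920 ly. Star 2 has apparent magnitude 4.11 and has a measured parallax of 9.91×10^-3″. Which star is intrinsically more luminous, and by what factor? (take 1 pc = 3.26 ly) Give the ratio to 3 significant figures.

Star 1: d = 1920 ly / 3.26 = 589.0 pc
Star 1: M = m − 5 log₁₀ d + 5 = 2.98 − 5·2.7701 + 5 = -5.870
Star 2: d = 1/p = 1/9.91×10^-3″ = 100.9 pc
Star 2: M = m − 5 log₁₀ d + 5 = 4.11 − 5·2.0039 + 5 = -0.910
ΔM = M_1 − M_2 = -5.870 − (-0.910) = -4.961; smaller M is more luminous → Star 1.
L ratio = 10^(0.4 |ΔM|) = 10^1.984 = 96.45

Star 1 is more luminous, by a factor of 96.5.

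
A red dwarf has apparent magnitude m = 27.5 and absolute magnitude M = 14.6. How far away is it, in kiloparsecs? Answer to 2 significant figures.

d ≈ 3.8 kpc

Distance modulus: m − M = 27.5 − (14.6) = 12.900
m − M = 5 log₁₀ d − 5
log₁₀ d = (m − M)/5 + 1 = 3.5800
d = 10^3.5800 = 3802 pc
= 3.802 kpc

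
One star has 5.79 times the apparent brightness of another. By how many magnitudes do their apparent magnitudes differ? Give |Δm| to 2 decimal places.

|Δm| ≈ 1.91

Pogson: Δm = −2.5 log₁₀(ratio) = −2.5 log₁₀(5.79) = −2.5 × 0.7627 = -1.907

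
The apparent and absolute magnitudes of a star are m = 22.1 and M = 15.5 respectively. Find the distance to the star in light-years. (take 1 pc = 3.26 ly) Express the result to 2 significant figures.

μ = m − M = 6.600
m − M = 5 log₁₀ d − 5
log₁₀ d = (m − M)/5 + 1 = 2.3200
d = 10^2.3200 = 208.9 pc
= 681.1 ly

d ≈ 680 ly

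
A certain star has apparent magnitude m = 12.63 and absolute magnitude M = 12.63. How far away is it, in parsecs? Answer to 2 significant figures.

d ≈ 10 pc

μ = m − M = 0.000
m − M = 5 log₁₀ d − 5
log₁₀ d = (m − M)/5 + 1 = 1.0000
d = 10^1.0000 = 10.00 pc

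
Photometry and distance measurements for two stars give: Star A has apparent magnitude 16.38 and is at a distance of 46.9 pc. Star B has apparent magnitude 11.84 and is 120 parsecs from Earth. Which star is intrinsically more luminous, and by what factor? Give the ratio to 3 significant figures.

Star A: M = m − 5 log₁₀ d + 5 = 16.38 − 5·1.6712 + 5 = 13.024
Star B: M = m − 5 log₁₀ d + 5 = 11.84 − 5·2.0792 + 5 = 6.444
ΔM = M_A − M_B = 13.024 − (6.444) = 6.580; smaller M is more luminous → Star B.
L ratio = 10^(0.4 |ΔM|) = 10^2.632 = 428.6

Star B is more luminous, by a factor of 429.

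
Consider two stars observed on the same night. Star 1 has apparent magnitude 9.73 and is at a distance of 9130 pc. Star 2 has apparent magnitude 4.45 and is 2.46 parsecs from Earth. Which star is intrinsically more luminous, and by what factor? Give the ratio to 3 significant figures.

Star 1 is more luminous, by a factor of 106000.

Star 1: M = m − 5 log₁₀ d + 5 = 9.73 − 5·3.9605 + 5 = -5.072
Star 2: M = m − 5 log₁₀ d + 5 = 4.45 − 5·0.3909 + 5 = 7.495
ΔM = M_1 − M_2 = -5.072 − (7.495) = -12.568; smaller M is more luminous → Star 1.
L ratio = 10^(0.4 |ΔM|) = 10^5.027 = 106400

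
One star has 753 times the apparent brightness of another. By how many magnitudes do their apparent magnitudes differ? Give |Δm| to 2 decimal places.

|Δm| ≈ 7.19

Pogson: Δm = −2.5 log₁₀(ratio) = −2.5 log₁₀(753) = −2.5 × 2.8768 = -7.192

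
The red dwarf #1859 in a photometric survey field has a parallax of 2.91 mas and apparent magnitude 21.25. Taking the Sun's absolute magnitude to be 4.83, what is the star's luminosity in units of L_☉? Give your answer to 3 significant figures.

L/L_☉ ≈ 3.19×10^-4

d = 1/p = 1000/2.91 mas = 343.6 pc
M = m − 5 log₁₀ d + 5 = 21.25 − 5·2.5361 + 5 = 13.569
M − M_☉ = 13.569 − 4.83 = 8.739
L/L_☉ = 10^(−0.4 × 8.739) = 3.193×10^-4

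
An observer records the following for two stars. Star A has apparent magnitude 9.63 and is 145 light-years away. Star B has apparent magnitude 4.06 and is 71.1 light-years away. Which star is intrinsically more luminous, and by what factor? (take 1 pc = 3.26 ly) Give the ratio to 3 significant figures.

Star A: d = 145 ly / 3.26 = 44.48 pc
Star A: M = m − 5 log₁₀ d + 5 = 9.63 − 5·1.6482 + 5 = 6.389
Star B: d = 71.1 ly / 3.26 = 21.81 pc
Star B: M = m − 5 log₁₀ d + 5 = 4.06 − 5·1.3387 + 5 = 2.367
ΔM = M_A − M_B = 6.389 − (2.367) = 4.023; smaller M is more luminous → Star B.
L ratio = 10^(0.4 |ΔM|) = 10^1.609 = 40.64

Star B is more luminous, by a factor of 40.6.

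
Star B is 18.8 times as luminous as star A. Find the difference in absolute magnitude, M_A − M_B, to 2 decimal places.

M_A − M_B ≈ 3.19

Pogson: ΔM = −2.5 log₁₀(ratio) = −2.5 log₁₀(18.8) = −2.5 × 1.2742 = -3.185
Star B is brighter so has the smaller magnitude: M_A − M_B is positive.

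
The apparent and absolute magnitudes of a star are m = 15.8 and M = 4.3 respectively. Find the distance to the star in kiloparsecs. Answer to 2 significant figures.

d ≈ 2.0 kpc

Distance modulus: m − M = 15.8 − (4.3) = 11.500
m − M = 5 log₁₀ d − 5
log₁₀ d = (m − M)/5 + 1 = 3.3000
d = 10^3.3000 = 1995 pc
= 1.995 kpc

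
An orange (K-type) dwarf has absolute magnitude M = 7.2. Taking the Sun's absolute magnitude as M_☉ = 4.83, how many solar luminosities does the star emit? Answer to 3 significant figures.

L/L_☉ ≈ 0.113

M − M_☉ = 7.2 − 4.83 = 2.370
L/L_☉ = 10^(−0.4 (M − M_☉)) = 10^-0.948 = 0.1127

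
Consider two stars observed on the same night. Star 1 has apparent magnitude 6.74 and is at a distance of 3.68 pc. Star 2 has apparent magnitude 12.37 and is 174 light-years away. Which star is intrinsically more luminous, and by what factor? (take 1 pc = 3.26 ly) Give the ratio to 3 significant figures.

Star 2 is more luminous, by a factor of 1.18.

Star 1: M = m − 5 log₁₀ d + 5 = 6.74 − 5·0.5658 + 5 = 8.911
Star 2: d = 174 ly / 3.26 = 53.37 pc
Star 2: M = m − 5 log₁₀ d + 5 = 12.37 − 5·1.7273 + 5 = 8.733
ΔM = M_1 − M_2 = 8.911 − (8.733) = 0.177; smaller M is more luminous → Star 2.
L ratio = 10^(0.4 |ΔM|) = 10^0.071 = 1.178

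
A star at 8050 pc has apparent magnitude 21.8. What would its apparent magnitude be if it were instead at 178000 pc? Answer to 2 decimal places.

m ≈ 28.52

Flux ∝ 1/d², so Δm = 5 log₁₀(d₂/d₁) = 5 log₁₀(178000/8050) = 6.723
m₂ = m₁ + Δm = 21.8 + (6.723) = 28.523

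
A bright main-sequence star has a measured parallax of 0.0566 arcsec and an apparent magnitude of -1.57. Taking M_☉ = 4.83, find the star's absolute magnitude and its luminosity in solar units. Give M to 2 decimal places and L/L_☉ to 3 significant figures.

M ≈ -2.81; L/L_☉ ≈ 1130

d = 1/p = 1/0.0566″ = 17.67 pc
M = m − 5 log₁₀ d + 5 = -1.57 − 5·1.2472 + 5 = -2.806
M − M_☉ = -2.806 − 4.83 = -7.636
L/L_☉ = 10^(−0.4 × -7.636) = 1133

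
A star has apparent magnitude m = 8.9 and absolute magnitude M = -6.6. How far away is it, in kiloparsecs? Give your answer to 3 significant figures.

d ≈ 12.6 kpc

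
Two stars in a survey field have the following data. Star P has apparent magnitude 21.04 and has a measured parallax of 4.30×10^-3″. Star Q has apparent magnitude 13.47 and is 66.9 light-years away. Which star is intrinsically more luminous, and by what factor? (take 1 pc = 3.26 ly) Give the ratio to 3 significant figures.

Star Q is more luminous, by a factor of 8.31.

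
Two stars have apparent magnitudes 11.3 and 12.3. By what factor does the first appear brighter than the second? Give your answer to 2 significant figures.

Δm = 11.3 − (12.3) = -1.0
Flux ratio = 10^(−0.4 Δm) = 10^(−0.4 × -1.0) = 10^0.400 = 2.512

2.5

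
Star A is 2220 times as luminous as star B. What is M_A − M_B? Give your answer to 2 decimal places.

Pogson: ΔM = −2.5 log₁₀(ratio) = −2.5 log₁₀(2220) = −2.5 × 3.3464 = -8.366
Star A is brighter, so it has the smaller magnitude: the difference is negative.

M_A − M_B ≈ -8.37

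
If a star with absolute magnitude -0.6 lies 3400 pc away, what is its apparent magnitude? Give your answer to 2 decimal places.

m = M + 5 log₁₀ d − 5 = -0.6 + 5·3.5315 − 5 = 12.057

m ≈ 12.06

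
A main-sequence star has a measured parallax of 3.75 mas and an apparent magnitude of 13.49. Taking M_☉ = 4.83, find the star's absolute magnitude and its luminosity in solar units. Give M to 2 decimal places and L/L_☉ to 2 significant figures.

M ≈ 6.36; L/L_☉ ≈ 0.24

d = 1/p = 1000/3.75 mas = 266.7 pc
M = m − 5 log₁₀ d + 5 = 13.49 − 5·2.4260 + 5 = 6.360
M − M_☉ = 6.360 − 4.83 = 1.530
L/L_☉ = 10^(−0.4 × 1.530) = 0.2443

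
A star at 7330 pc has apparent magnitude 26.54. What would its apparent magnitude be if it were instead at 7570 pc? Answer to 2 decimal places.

m ≈ 26.61

Flux ∝ 1/d², so Δm = 5 log₁₀(d₂/d₁) = 5 log₁₀(7570/7330) = 0.070
m₂ = m₁ + Δm = 26.54 + (0.070) = 26.610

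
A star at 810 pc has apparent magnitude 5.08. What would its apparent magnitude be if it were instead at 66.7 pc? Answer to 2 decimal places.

m ≈ -0.34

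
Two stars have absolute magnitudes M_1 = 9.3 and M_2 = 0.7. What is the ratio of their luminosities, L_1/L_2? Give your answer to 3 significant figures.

L_1/L_2 ≈ 3.63×10^-4

ΔM = M_1 − M_2 = 8.6
L_1/L_2 = 10^(−0.4 ΔM) = 10^-3.440 = 3.631×10^-4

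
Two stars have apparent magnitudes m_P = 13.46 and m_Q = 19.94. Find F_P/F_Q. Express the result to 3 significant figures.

F_P/F_Q ≈ 391

Magnitude difference = -6.48
Flux ratio = 10^(−0.4 Δm) = 10^(−0.4 × -6.48) = 10^2.592 = 390.8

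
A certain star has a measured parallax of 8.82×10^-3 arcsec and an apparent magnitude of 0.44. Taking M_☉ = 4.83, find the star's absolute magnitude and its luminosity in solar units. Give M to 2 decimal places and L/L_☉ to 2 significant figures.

d = 1/p = 1/8.82×10^-3″ = 113.4 pc
M = m − 5 log₁₀ d + 5 = 0.44 − 5·2.0545 + 5 = -4.833
M − M_☉ = -4.833 − 4.83 = -9.663
L/L_☉ = 10^(−0.4 × -9.663) = 7329

M ≈ -4.83; L/L_☉ ≈ 7300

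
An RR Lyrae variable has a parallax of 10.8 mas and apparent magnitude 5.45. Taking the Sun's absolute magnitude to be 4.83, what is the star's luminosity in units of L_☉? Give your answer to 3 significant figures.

L/L_☉ ≈ 48.4

d = 1/p = 1000/10.8 mas = 92.59 pc
M = m − 5 log₁₀ d + 5 = 5.45 − 5·1.9666 + 5 = 0.617
M − M_☉ = 0.617 − 4.83 = -4.213
L/L_☉ = 10^(−0.4 × -4.213) = 48.43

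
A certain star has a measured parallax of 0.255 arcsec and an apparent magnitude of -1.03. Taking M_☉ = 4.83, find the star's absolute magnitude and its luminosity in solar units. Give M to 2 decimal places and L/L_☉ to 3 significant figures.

M ≈ 1.00; L/L_☉ ≈ 34.0

d = 1/p = 1/0.255″ = 3.922 pc
M = m − 5 log₁₀ d + 5 = -1.03 − 5·0.5935 + 5 = 1.003
M − M_☉ = 1.003 − 4.83 = -3.827
L/L_☉ = 10^(−0.4 × -3.827) = 33.96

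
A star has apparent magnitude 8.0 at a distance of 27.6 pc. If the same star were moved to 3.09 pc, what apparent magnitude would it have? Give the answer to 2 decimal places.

Flux ∝ 1/d², so Δm = 5 log₁₀(d₂/d₁) = 5 log₁₀(3.09/27.6) = -4.755
m₂ = m₁ + Δm = 8.0 + (-4.755) = 3.245

m ≈ 3.25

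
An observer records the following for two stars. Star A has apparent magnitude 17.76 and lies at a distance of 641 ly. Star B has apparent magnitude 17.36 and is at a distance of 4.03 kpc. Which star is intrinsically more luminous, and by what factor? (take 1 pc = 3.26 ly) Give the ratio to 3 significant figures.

Star A: d = 641 ly / 3.26 = 196.6 pc
Star A: M = m − 5 log₁₀ d + 5 = 17.76 − 5·2.2936 + 5 = 11.292
Star B: d = 4.03 kpc = 4030 pc
Star B: M = m − 5 log₁₀ d + 5 = 17.36 − 5·3.6053 + 5 = 4.333
ΔM = M_A − M_B = 11.292 − (4.333) = 6.958; smaller M is more luminous → Star B.
L ratio = 10^(0.4 |ΔM|) = 10^2.783 = 607.2

Star B is more luminous, by a factor of 607.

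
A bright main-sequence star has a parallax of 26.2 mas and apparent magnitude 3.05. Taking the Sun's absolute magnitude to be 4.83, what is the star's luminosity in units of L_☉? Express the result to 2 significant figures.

L/L_☉ ≈ 75

d = 1/p = 1000/26.2 mas = 38.17 pc
M = m − 5 log₁₀ d + 5 = 3.05 − 5·1.5817 + 5 = 0.142
M − M_☉ = 0.142 − 4.83 = -4.688
L/L_☉ = 10^(−0.4 × -4.688) = 75.06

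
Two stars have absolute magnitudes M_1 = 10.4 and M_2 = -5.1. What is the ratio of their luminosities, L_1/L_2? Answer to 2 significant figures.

L_1/L_2 ≈ 6.3×10^-7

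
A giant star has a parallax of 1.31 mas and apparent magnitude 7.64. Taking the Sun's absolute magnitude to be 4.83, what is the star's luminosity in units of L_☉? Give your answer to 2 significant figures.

L/L_☉ ≈ 440

d = 1/p = 1000/1.31 mas = 763.4 pc
M = m − 5 log₁₀ d + 5 = 7.64 − 5·2.8827 + 5 = -1.774
M − M_☉ = -1.774 − 4.83 = -6.604
L/L_☉ = 10^(−0.4 × -6.604) = 438.0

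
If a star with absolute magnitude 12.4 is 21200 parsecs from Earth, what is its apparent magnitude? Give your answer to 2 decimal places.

m ≈ 29.03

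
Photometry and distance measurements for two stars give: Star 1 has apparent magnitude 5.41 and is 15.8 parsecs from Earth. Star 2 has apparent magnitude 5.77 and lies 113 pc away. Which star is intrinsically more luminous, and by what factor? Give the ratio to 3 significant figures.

Star 2 is more luminous, by a factor of 36.7.

Star 1: M = m − 5 log₁₀ d + 5 = 5.41 − 5·1.1987 + 5 = 4.417
Star 2: M = m − 5 log₁₀ d + 5 = 5.77 − 5·2.0531 + 5 = 0.505
ΔM = M_1 − M_2 = 4.417 − (0.505) = 3.912; smaller M is more luminous → Star 2.
L ratio = 10^(0.4 |ΔM|) = 10^1.565 = 36.71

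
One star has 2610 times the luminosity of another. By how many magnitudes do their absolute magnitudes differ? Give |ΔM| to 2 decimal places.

|ΔM| ≈ 8.54

Pogson: ΔM = −2.5 log₁₀(ratio) = −2.5 log₁₀(2610) = −2.5 × 3.4166 = -8.542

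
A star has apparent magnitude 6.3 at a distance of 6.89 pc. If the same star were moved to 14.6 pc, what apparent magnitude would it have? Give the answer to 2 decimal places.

m ≈ 7.93

Flux ∝ 1/d², so Δm = 5 log₁₀(d₂/d₁) = 5 log₁₀(14.6/6.89) = 1.631
m₂ = m₁ + Δm = 6.3 + (1.631) = 7.931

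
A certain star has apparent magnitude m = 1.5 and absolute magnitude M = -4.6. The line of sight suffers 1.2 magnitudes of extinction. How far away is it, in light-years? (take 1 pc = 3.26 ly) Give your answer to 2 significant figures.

m − M = 5 log₁₀(d/10 pc) + A  ⇒  1.5 − (-4.6) − 1.2 = 5 log₁₀(d/10)
4.900 = 5 log₁₀(d/10)
log₁₀ d = (m − M − A)/5 + 1 = 1.9800
d = 10^1.9800 = 95.50 pc
= 311.3 ly

d ≈ 310 ly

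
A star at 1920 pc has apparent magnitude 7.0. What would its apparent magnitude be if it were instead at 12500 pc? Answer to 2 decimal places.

Flux ∝ 1/d², so Δm = 5 log₁₀(d₂/d₁) = 5 log₁₀(12500/1920) = 4.068
m₂ = m₁ + Δm = 7.0 + (4.068) = 11.068

m ≈ 11.07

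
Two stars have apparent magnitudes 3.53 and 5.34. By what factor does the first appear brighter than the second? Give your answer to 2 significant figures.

5.3

Magnitude difference = -1.81
Flux ratio = 10^(−0.4 Δm) = 10^(−0.4 × -1.81) = 10^0.724 = 5.297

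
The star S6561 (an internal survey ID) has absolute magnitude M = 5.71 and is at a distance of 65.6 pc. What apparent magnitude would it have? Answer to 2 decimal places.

m ≈ 9.79

m = M + 5 log₁₀ d − 5 = 5.71 + 5·1.8169 − 5 = 9.795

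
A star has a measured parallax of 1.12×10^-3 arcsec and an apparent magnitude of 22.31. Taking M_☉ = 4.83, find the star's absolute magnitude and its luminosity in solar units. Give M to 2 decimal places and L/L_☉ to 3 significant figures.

d = 1/p = 1/1.12×10^-3″ = 892.9 pc
M = m − 5 log₁₀ d + 5 = 22.31 − 5·2.9508 + 5 = 12.556
M − M_☉ = 12.556 − 4.83 = 7.726
L/L_☉ = 10^(−0.4 × 7.726) = 8.120×10^-4

M ≈ 12.56; L/L_☉ ≈ 8.12×10^-4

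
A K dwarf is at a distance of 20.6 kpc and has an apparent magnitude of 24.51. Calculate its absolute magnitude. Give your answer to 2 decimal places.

M ≈ 7.94

d = 20.6 kpc = 20600 pc
5 log₁₀(d/10 pc) = 5 log₁₀(20600) − 5 = 16.569
M = m − 5 log₁₀(d/10) = 24.51 − 16.569 = 7.941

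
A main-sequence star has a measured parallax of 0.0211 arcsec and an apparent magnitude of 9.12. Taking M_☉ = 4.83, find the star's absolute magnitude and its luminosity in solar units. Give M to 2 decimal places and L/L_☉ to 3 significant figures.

M ≈ 5.74; L/L_☉ ≈ 0.432

d = 1/p = 1/0.0211″ = 47.39 pc
M = m − 5 log₁₀ d + 5 = 9.12 − 5·1.6757 + 5 = 5.741
M − M_☉ = 5.741 − 4.83 = 0.911
L/L_☉ = 10^(−0.4 × 0.911) = 0.4320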